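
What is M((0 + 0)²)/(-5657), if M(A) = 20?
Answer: -20/5657 ≈ -0.0035354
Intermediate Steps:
M((0 + 0)²)/(-5657) = 20/(-5657) = 20*(-1/5657) = -20/5657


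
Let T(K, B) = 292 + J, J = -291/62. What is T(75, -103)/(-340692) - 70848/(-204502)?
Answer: 746436354233/2159838056904 ≈ 0.34560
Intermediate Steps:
J = -291/62 (J = -291*1/62 = -291/62 ≈ -4.6936)
T(K, B) = 17813/62 (T(K, B) = 292 - 291/62 = 17813/62)
T(75, -103)/(-340692) - 70848/(-204502) = (17813/62)/(-340692) - 70848/(-204502) = (17813/62)*(-1/340692) - 70848*(-1/204502) = -17813/21122904 + 35424/102251 = 746436354233/2159838056904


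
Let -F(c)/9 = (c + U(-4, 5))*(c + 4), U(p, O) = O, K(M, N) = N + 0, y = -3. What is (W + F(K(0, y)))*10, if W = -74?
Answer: -920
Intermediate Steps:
K(M, N) = N
F(c) = -9*(4 + c)*(5 + c) (F(c) = -9*(c + 5)*(c + 4) = -9*(5 + c)*(4 + c) = -9*(4 + c)*(5 + c))
(W + F(K(0, y)))*10 = (-74 + (-180 - 81*(-3) - 9*(-3)**2))*10 = (-74 + (-180 + 243 - 9*9))*10 = (-74 + (-180 + 243 - 81))*10 = (-74 - 18)*10 = -92*10 = -920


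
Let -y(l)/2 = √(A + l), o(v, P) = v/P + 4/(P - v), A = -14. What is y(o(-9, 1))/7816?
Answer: -I*√565/19540 ≈ -0.0012165*I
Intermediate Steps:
o(v, P) = 4/(P - v) + v/P
y(l) = -2*√(-14 + l)
y(o(-9, 1))/7816 = -2*√(-14 + (-1*(-9)² + 4*1 + 1*(-9))/(1*(1 - 1*(-9))))/7816 = -2*√(-14 + 1*(-1*81 + 4 - 9)/(1 + 9))*(1/7816) = -2*√(-14 + 1*(-81 + 4 - 9)/10)*(1/7816) = -2*√(-14 + 1*(⅒)*(-86))*(1/7816) = -2*√(-14 - 43/5)*(1/7816) = -2*I*√565/5*(1/7816) = -I*√565/19540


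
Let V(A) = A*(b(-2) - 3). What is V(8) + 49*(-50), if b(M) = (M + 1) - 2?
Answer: -2498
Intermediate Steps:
b(M) = -1 + M (b(M) = (1 + M) - 2 = -1 + M)
V(A) = -6*A (V(A) = A*((-1 - 2) - 3) = A*(-3 - 3) = A*(-6) = -6*A)
V(8) + 49*(-50) = -6*8 + 49*(-50) = -48 - 2450 = -2498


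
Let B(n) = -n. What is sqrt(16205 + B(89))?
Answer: 2*sqrt(4029) ≈ 126.95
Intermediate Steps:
sqrt(16205 + B(89)) = sqrt(16205 - 1*89) = sqrt(16205 - 89) = sqrt(16116) = 2*sqrt(4029)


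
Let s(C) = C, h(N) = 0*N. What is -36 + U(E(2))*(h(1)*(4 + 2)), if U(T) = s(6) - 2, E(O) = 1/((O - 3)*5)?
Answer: -36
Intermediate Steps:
h(N) = 0
E(O) = 1/(5*(-3 + O)) (E(O) = (1/5)/(-3 + O) = 1/(5*(-3 + O)))
U(T) = 4 (U(T) = 6 - 2 = 4)
-36 + U(E(2))*(h(1)*(4 + 2)) = -36 + 4*(0*(4 + 2)) = -36 + 4*(0*6) = -36 + 4*0 = -36 + 0 = -36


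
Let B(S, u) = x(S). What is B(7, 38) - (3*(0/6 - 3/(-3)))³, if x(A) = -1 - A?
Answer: -35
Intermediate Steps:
B(S, u) = -1 - S
B(7, 38) - (3*(0/6 - 3/(-3)))³ = (-1 - 1*7) - (3*(0/6 - 3/(-3)))³ = (-1 - 7) - (3*(0*(⅙) - 3*(-⅓)))³ = -8 - (3*(0 + 1))³ = -8 - (3*1)³ = -8 - 1*3³ = -8 - 1*27 = -8 - 27 = -35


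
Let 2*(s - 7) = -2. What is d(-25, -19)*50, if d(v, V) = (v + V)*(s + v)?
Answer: 41800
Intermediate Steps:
s = 6 (s = 7 + (½)*(-2) = 7 - 1 = 6)
d(v, V) = (6 + v)*(V + v) (d(v, V) = (v + V)*(6 + v) = (V + v)*(6 + v) = (6 + v)*(V + v))
d(-25, -19)*50 = ((-25)² + 6*(-19) + 6*(-25) - 19*(-25))*50 = (625 - 114 - 150 + 475)*50 = 836*50 = 41800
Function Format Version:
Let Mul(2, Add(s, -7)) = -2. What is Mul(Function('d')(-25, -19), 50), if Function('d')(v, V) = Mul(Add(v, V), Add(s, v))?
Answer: 41800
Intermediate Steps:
s = 6 (s = Add(7, Mul(Rational(1, 2), -2)) = Add(7, -1) = 6)
Function('d')(v, V) = Mul(Add(6, v), Add(V, v)) (Function('d')(v, V) = Mul(Add(v, V), Add(6, v)) = Mul(Add(V, v), Add(6, v)) = Mul(Add(6, v), Add(V, v)))
Mul(Function('d')(-25, -19), 50) = Mul(Add(Pow(-25, 2), Mul(6, -19), Mul(6, -25), Mul(-19, -25)), 50) = Mul(Add(625, -114, -150, 475), 50) = Mul(836, 50) = 41800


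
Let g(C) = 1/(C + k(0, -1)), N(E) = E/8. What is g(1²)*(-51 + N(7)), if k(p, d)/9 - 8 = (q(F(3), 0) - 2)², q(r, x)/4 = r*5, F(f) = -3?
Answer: -401/277352 ≈ -0.0014458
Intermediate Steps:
q(r, x) = 20*r (q(r, x) = 4*(r*5) = 4*(5*r) = 20*r)
N(E) = E/8 (N(E) = E*(⅛) = E/8)
k(p, d) = 34668 (k(p, d) = 72 + 9*(20*(-3) - 2)² = 72 + 9*(-60 - 2)² = 72 + 9*(-62)² = 72 + 9*3844 = 72 + 34596 = 34668)
g(C) = 1/(34668 + C) (g(C) = 1/(C + 34668) = 1/(34668 + C))
g(1²)*(-51 + N(7)) = (-51 + (⅛)*7)/(34668 + 1²) = (-51 + 7/8)/(34668 + 1) = -401/8/34669 = (1/34669)*(-401/8) = -401/277352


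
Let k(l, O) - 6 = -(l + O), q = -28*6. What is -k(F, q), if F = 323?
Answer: 149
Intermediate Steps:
q = -168
k(l, O) = 6 - O - l (k(l, O) = 6 - (l + O) = 6 - (O + l) = 6 + (-O - l) = 6 - O - l)
-k(F, q) = -(6 - 1*(-168) - 1*323) = -(6 + 168 - 323) = -1*(-149) = 149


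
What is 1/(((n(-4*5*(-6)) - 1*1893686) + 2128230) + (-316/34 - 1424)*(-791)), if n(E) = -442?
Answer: 17/23253240 ≈ 7.3108e-7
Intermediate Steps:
1/(((n(-4*5*(-6)) - 1*1893686) + 2128230) + (-316/34 - 1424)*(-791)) = 1/(((-442 - 1*1893686) + 2128230) + (-316/34 - 1424)*(-791)) = 1/(((-442 - 1893686) + 2128230) + (-316*1/34 - 1424)*(-791)) = 1/((-1894128 + 2128230) + (-158/17 - 1424)*(-791)) = 1/(234102 - 24366/17*(-791)) = 1/(234102 + 19273506/17) = 1/(23253240/17) = 17/23253240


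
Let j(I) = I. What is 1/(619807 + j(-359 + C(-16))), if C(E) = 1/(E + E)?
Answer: 32/19822335 ≈ 1.6143e-6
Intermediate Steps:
C(E) = 1/(2*E)
1/(619807 + j(-359 + C(-16))) = 1/(619807 + (-359 + (½)/(-16))) = 1/(619807 + (-359 + (½)*(-1/16))) = 1/(619807 + (-359 - 1/32)) = 1/(619807 - 11489/32) = 1/(19822335/32) = 32/19822335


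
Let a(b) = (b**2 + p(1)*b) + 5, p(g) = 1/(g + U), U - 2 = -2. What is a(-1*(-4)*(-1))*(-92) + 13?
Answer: -1551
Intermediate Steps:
U = 0 (U = 2 - 2 = 0)
p(g) = 1/g (p(g) = 1/(g + 0) = 1/g)
a(b) = 5 + b + b**2 (a(b) = (b**2 + b/1) + 5 = (b**2 + 1*b) + 5 = (b**2 + b) + 5 = (b + b**2) + 5 = 5 + b + b**2)
a(-1*(-4)*(-1))*(-92) + 13 = (5 - 1*(-4)*(-1) + (-1*(-4)*(-1))**2)*(-92) + 13 = (5 + 4*(-1) + (4*(-1))**2)*(-92) + 13 = (5 - 4 + (-4)**2)*(-92) + 13 = (5 - 4 + 16)*(-92) + 13 = 17*(-92) + 13 = -1564 + 13 = -1551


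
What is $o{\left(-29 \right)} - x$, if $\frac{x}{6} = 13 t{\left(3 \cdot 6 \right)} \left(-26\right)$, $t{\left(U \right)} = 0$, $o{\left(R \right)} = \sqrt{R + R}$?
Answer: $i \sqrt{58} \approx 7.6158 i$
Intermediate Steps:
$o{\left(R \right)} = \sqrt{2} \sqrt{R}$ ($o{\left(R \right)} = \sqrt{2 R} = \sqrt{2} \sqrt{R}$)
$x = 0$ ($x = 6 \cdot 13 \cdot 0 \left(-26\right) = 6 \cdot 0 \left(-26\right) = 6 \cdot 0 = 0$)
$o{\left(-29 \right)} - x = \sqrt{2} \sqrt{-29} - 0 = \sqrt{2} i \sqrt{29} + 0 = i \sqrt{58} + 0 = i \sqrt{58}$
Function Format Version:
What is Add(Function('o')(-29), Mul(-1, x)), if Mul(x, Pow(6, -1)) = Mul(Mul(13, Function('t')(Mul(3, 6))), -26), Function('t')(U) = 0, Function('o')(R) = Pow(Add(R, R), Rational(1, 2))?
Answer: Mul(I, Pow(58, Rational(1, 2))) ≈ Mul(7.6158, I)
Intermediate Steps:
Function('o')(R) = Mul(Pow(2, Rational(1, 2)), Pow(R, Rational(1, 2))) (Function('o')(R) = Pow(Mul(2, R), Rational(1, 2)) = Mul(Pow(2, Rational(1, 2)), Pow(R, Rational(1, 2))))
x = 0 (x = Mul(6, Mul(Mul(13, 0), -26)) = Mul(6, Mul(0, -26)) = Mul(6, 0) = 0)
Add(Function('o')(-29), Mul(-1, x)) = Add(Mul(Pow(2, Rational(1, 2)), Pow(-29, Rational(1, 2))), Mul(-1, 0)) = Add(Mul(Pow(2, Rational(1, 2)), Mul(I, Pow(29, Rational(1, 2)))), 0) = Add(Mul(I, Pow(58, Rational(1, 2))), 0) = Mul(I, Pow(58, Rational(1, 2)))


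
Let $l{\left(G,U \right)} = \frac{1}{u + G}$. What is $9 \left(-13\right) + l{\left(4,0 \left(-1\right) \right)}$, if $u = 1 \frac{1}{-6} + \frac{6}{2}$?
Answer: $- \frac{4791}{41} \approx -116.85$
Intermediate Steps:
$u = \frac{17}{6}$ ($u = 1 \left(- \frac{1}{6}\right) + 6 \cdot \frac{1}{2} = - \frac{1}{6} + 3 = \frac{17}{6} \approx 2.8333$)
$l{\left(G,U \right)} = \frac{1}{\frac{17}{6} + G}$
$9 \left(-13\right) + l{\left(4,0 \left(-1\right) \right)} = 9 \left(-13\right) + \frac{6}{17 + 6 \cdot 4} = -117 + \frac{6}{17 + 24} = -117 + \frac{6}{41} = - \frac{4791}{41}$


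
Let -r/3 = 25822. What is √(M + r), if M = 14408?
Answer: I*√63058 ≈ 251.11*I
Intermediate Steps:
r = -77466 (r = -3*25822 = -77466)
√(M + r) = √(14408 - 77466) = √(-63058) = I*√63058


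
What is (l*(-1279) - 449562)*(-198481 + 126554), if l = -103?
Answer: 22860198775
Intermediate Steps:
(l*(-1279) - 449562)*(-198481 + 126554) = (-103*(-1279) - 449562)*(-198481 + 126554) = (131737 - 449562)*(-71927) = -317825*(-71927) = 22860198775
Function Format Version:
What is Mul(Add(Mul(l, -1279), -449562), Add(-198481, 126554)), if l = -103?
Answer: 22860198775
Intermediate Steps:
Mul(Add(Mul(l, -1279), -449562), Add(-198481, 126554)) = Mul(Add(Mul(-103, -1279), -449562), Add(-198481, 126554)) = Mul(Add(131737, -449562), -71927) = Mul(-317825, -71927) = 22860198775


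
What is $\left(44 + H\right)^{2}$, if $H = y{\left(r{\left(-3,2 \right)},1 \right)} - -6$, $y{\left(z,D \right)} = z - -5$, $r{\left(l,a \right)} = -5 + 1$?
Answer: $2601$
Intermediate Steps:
$r{\left(l,a \right)} = -4$
$y{\left(z,D \right)} = 5 + z$ ($y{\left(z,D \right)} = z + 5 = 5 + z$)
$H = 7$ ($H = \left(5 - 4\right) - -6 = 1 + 6 = 7$)
$\left(44 + H\right)^{2} = \left(44 + 7\right)^{2} = 51^{2} = 2601$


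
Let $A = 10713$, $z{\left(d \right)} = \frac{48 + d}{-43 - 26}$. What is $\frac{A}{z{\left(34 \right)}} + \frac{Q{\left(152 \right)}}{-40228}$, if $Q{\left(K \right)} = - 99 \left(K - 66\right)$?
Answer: $- \frac{3716964846}{412337} \approx -9014.4$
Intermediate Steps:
$z{\left(d \right)} = - \frac{16}{23} - \frac{d}{69}$ ($z{\left(d \right)} = \frac{48 + d}{-69} = \left(48 + d\right) \left(- \frac{1}{69}\right) = - \frac{16}{23} - \frac{d}{69}$)
$Q{\left(K \right)} = 6534 - 99 K$ ($Q{\left(K \right)} = - 99 \left(-66 + K\right) = 6534 - 99 K$)
$\frac{A}{z{\left(34 \right)}} + \frac{Q{\left(152 \right)}}{-40228} = \frac{10713}{- \frac{16}{23} - \frac{34}{69}} + \frac{6534 - 15048}{-40228} = \frac{10713}{- \frac{16}{23} - \frac{34}{69}} + \left(6534 - 15048\right) \left(- \frac{1}{40228}\right) = \frac{10713}{- \frac{82}{69}} - - \frac{4257}{20114} = 10713 \left(- \frac{69}{82}\right) + \frac{4257}{20114} = - \frac{739197}{82} + \frac{4257}{20114} = - \frac{3716964846}{412337}$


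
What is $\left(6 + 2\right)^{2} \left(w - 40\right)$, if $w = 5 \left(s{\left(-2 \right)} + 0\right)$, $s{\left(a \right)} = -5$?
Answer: $-4160$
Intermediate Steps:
$w = -25$ ($w = 5 \left(-5 + 0\right) = 5 \left(-5\right) = -25$)
$\left(6 + 2\right)^{2} \left(w - 40\right) = \left(6 + 2\right)^{2} \left(-25 - 40\right) = 8^{2} \left(-65\right) = 64 \left(-65\right) = -4160$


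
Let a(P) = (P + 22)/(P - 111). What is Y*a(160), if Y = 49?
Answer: 182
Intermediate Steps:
a(P) = (22 + P)/(-111 + P)
Y*a(160) = 49*((22 + 160)/(-111 + 160)) = 49*(182/49) = 49*((1/49)*182) = 49*(26/7) = 182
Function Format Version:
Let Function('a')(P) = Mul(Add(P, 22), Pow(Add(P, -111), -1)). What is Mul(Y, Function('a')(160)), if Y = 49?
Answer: 182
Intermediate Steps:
Function('a')(P) = Mul(Pow(Add(-111, P), -1), Add(22, P)) (Function('a')(P) = Mul(Add(22, P), Pow(Add(-111, P), -1)) = Mul(Pow(Add(-111, P), -1), Add(22, P)))
Mul(Y, Function('a')(160)) = Mul(49, Mul(Pow(Add(-111, 160), -1), Add(22, 160))) = Mul(49, Mul(Pow(49, -1), 182)) = Mul(49, Mul(Rational(1, 49), 182)) = Mul(49, Rational(26, 7)) = 182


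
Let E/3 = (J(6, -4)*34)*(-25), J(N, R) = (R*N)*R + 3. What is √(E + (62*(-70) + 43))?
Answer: I*√256747 ≈ 506.7*I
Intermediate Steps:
J(N, R) = 3 + N*R² (J(N, R) = (N*R)*R + 3 = N*R² + 3 = 3 + N*R²)
E = -252450 (E = 3*(((3 + 6*(-4)²)*34)*(-25)) = 3*(((3 + 6*16)*34)*(-25)) = 3*(((3 + 96)*34)*(-25)) = 3*((99*34)*(-25)) = 3*(3366*(-25)) = 3*(-84150) = -252450)
√(E + (62*(-70) + 43)) = √(-252450 + (62*(-70) + 43)) = √(-252450 + (-4340 + 43)) = √(-252450 - 4297) = √(-256747) = I*√256747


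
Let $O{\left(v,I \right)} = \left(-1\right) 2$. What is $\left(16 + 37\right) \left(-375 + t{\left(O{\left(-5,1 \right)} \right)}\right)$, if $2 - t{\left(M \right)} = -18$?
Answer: $-18815$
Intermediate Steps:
$O{\left(v,I \right)} = -2$
$t{\left(M \right)} = 20$ ($t{\left(M \right)} = 2 - -18 = 2 + 18 = 20$)
$\left(16 + 37\right) \left(-375 + t{\left(O{\left(-5,1 \right)} \right)}\right) = \left(16 + 37\right) \left(-375 + 20\right) = 53 \left(-355\right) = -18815$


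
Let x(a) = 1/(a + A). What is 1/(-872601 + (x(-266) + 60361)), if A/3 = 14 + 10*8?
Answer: -16/12995839 ≈ -1.2312e-6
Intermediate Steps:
A = 282 (A = 3*(14 + 10*8) = 3*(14 + 80) = 3*94 = 282)
x(a) = 1/(282 + a) (x(a) = 1/(a + 282) = 1/(282 + a))
1/(-872601 + (x(-266) + 60361)) = 1/(-872601 + (1/(282 - 266) + 60361)) = 1/(-872601 + (1/16 + 60361)) = 1/(-872601 + 965777/16) = 1/(-12995839/16) = -16/12995839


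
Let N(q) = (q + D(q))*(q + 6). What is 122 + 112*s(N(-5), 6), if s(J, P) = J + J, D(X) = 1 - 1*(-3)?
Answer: -102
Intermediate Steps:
D(X) = 4 (D(X) = 1 + 3 = 4)
N(q) = (4 + q)*(6 + q) (N(q) = (q + 4)*(q + 6) = (4 + q)*(6 + q))
s(J, P) = 2*J
122 + 112*s(N(-5), 6) = 122 + 112*(2*(24 + (-5)² + 10*(-5))) = 122 + 112*(2*(24 + 25 - 50)) = 122 + 112*(2*(-1)) = 122 + 112*(-2) = 122 - 224 = -102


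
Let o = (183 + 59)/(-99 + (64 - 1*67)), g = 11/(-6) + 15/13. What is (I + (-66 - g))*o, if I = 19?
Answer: 437173/3978 ≈ 109.90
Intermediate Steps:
g = -53/78 (g = 11*(-⅙) + 15*(1/13) = -11/6 + 15/13 = -53/78 ≈ -0.67949)
o = -121/51 (o = 242/(-99 + (64 - 67)) = 242/(-99 - 3) = 242/(-102) = 242*(-1/102) = -121/51 ≈ -2.3725)
(I + (-66 - g))*o = (19 + (-66 - 1*(-53/78)))*(-121/51) = (19 + (-66 + 53/78))*(-121/51) = (19 - 5095/78)*(-121/51) = -3613/78*(-121/51) = 437173/3978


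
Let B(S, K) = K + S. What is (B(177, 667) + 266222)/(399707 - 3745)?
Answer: 133533/197981 ≈ 0.67447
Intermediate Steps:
(B(177, 667) + 266222)/(399707 - 3745) = ((667 + 177) + 266222)/(399707 - 3745) = (844 + 266222)/395962 = 267066*(1/395962) = 133533/197981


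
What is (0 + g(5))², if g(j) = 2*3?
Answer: 36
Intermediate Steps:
g(j) = 6
(0 + g(5))² = (0 + 6)² = 6² = 36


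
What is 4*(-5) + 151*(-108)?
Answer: -16328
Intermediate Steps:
4*(-5) + 151*(-108) = -20 - 16308 = -16328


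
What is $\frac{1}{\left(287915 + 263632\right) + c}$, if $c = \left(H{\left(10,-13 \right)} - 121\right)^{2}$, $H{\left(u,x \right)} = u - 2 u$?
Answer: $\frac{1}{568708} \approx 1.7584 \cdot 10^{-6}$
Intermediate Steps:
$H{\left(u,x \right)} = - u$
$c = 17161$ ($c = \left(\left(-1\right) 10 - 121\right)^{2} = \left(-10 - 121\right)^{2} = \left(-131\right)^{2} = 17161$)
$\frac{1}{\left(287915 + 263632\right) + c} = \frac{1}{\left(287915 + 263632\right) + 17161} = \frac{1}{551547 + 17161} = \frac{1}{568708}$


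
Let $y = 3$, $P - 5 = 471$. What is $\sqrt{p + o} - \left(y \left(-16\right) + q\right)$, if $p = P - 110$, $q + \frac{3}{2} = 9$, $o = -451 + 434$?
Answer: $\frac{81}{2} + \sqrt{349} \approx 59.182$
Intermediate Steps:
$P = 476$ ($P = 5 + 471 = 476$)
$o = -17$
$q = \frac{15}{2}$ ($q = - \frac{3}{2} + 9 = \frac{15}{2} \approx 7.5$)
$p = 366$ ($p = 476 - 110 = 366$)
$\sqrt{p + o} - \left(y \left(-16\right) + q\right) = \sqrt{366 - 17} - \left(3 \left(-16\right) + \frac{15}{2}\right) = \sqrt{349} - \left(-48 + \frac{15}{2}\right) = \sqrt{349} - - \frac{81}{2} = \sqrt{349} + \frac{81}{2} = \frac{81}{2} + \sqrt{349}$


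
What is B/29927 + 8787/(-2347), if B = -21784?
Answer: -314095597/70238669 ≈ -4.4718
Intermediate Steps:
B/29927 + 8787/(-2347) = -21784/29927 + 8787/(-2347) = -21784*1/29927 + 8787*(-1/2347) = -21784/29927 - 8787/2347 = -314095597/70238669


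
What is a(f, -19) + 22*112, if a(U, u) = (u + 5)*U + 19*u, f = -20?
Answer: 2383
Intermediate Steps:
a(U, u) = 19*u + U*(5 + u) (a(U, u) = (5 + u)*U + 19*u = U*(5 + u) + 19*u = 19*u + U*(5 + u))
a(f, -19) + 22*112 = (5*(-20) + 19*(-19) - 20*(-19)) + 22*112 = (-100 - 361 + 380) + 2464 = -81 + 2464 = 2383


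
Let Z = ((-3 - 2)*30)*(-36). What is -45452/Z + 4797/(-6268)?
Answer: -38849617/4230900 ≈ -9.1824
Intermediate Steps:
Z = 5400 (Z = -5*30*(-36) = -150*(-36) = 5400)
-45452/Z + 4797/(-6268) = -45452/5400 + 4797/(-6268) = -45452*1/5400 + 4797*(-1/6268) = -11363/1350 - 4797/6268 = -38849617/4230900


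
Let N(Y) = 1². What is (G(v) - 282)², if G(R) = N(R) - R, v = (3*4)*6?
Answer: 124609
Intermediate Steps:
N(Y) = 1
v = 72 (v = 12*6 = 72)
G(R) = 1 - R
(G(v) - 282)² = ((1 - 1*72) - 282)² = ((1 - 72) - 282)² = (-71 - 282)² = (-353)² = 124609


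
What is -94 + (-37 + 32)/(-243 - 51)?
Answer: -27631/294 ≈ -93.983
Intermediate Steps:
-94 + (-37 + 32)/(-243 - 51) = -94 - 5/(-294) = -94 - 5*(-1/294) = -94 + 5/294 = -27631/294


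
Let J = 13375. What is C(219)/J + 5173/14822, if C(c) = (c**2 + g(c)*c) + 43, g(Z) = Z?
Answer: 298316421/39648850 ≈ 7.5240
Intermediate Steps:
C(c) = 43 + 2*c**2 (C(c) = (c**2 + c*c) + 43 = (c**2 + c**2) + 43 = 2*c**2 + 43 = 43 + 2*c**2)
C(219)/J + 5173/14822 = (43 + 2*219**2)/13375 + 5173/14822 = (43 + 2*47961)*(1/13375) + 5173*(1/14822) = (43 + 95922)*(1/13375) + 5173/14822 = 95965*(1/13375) + 5173/14822 = 19193/2675 + 5173/14822 = 298316421/39648850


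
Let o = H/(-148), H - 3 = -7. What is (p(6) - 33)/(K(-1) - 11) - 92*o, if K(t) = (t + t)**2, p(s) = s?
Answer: 355/259 ≈ 1.3707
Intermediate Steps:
H = -4 (H = 3 - 7 = -4)
K(t) = 4*t**2 (K(t) = (2*t)**2 = 4*t**2)
o = 1/37 (o = -4/(-148) = -4*(-1/148) = 1/37 ≈ 0.027027)
(p(6) - 33)/(K(-1) - 11) - 92*o = (6 - 33)/(4*(-1)**2 - 11) - 92*1/37 = -27/(4*1 - 11) - 92/37 = -27/(4 - 11) - 92/37 = -27/(-7) - 92/37 = -27*(-1/7) - 92/37 = 27/7 - 92/37 = 355/259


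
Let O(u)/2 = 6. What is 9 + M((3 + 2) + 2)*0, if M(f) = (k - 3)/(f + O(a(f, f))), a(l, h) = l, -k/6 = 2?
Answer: 9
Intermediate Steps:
k = -12 (k = -6*2 = -12)
O(u) = 12 (O(u) = 2*6 = 12)
M(f) = -15/(12 + f) (M(f) = (-12 - 3)/(f + 12) = -15/(12 + f))
9 + M((3 + 2) + 2)*0 = 9 - 15/(12 + ((3 + 2) + 2))*0 = 9 - 15/(12 + (5 + 2))*0 = 9 - 15/(12 + 7)*0 = 9 - 15/19*0 = 9 + 0 = 9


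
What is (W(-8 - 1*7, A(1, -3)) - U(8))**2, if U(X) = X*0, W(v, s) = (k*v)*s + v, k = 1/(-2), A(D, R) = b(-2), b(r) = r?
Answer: 900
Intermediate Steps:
A(D, R) = -2
k = -1/2 (k = 1*(-1/2) = -1/2 ≈ -0.50000)
W(v, s) = v - s*v/2 (W(v, s) = (-v/2)*s + v = -s*v/2 + v = v - s*v/2)
U(X) = 0
(W(-8 - 1*7, A(1, -3)) - U(8))**2 = ((-8 - 1*7)*(2 - 1*(-2))/2 - 1*0)**2 = ((-8 - 7)*(2 + 2)/2 + 0)**2 = ((1/2)*(-15)*4 + 0)**2 = (-30 + 0)**2 = (-30)**2 = 900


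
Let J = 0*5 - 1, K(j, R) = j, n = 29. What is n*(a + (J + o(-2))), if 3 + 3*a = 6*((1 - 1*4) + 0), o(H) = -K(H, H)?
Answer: -174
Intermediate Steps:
J = -1 (J = 0 - 1 = -1)
o(H) = -H
a = -7 (a = -1 + (6*((1 - 1*4) + 0))/3 = -1 + (6*((1 - 4) + 0))/3 = -1 + (6*(-3 + 0))/3 = -1 + (6*(-3))/3 = -1 + (1/3)*(-18) = -1 - 6 = -7)
n*(a + (J + o(-2))) = 29*(-7 + (-1 - 1*(-2))) = 29*(-7 + (-1 + 2)) = 29*(-7 + 1) = 29*(-6) = -174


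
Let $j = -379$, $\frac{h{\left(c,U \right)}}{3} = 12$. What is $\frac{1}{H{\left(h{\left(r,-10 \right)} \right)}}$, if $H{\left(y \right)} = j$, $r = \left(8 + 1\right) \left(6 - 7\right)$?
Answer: $- \frac{1}{379} \approx -0.0026385$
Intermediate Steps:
$r = -9$ ($r = 9 \left(-1\right) = -9$)
$h{\left(c,U \right)} = 36$ ($h{\left(c,U \right)} = 3 \cdot 12 = 36$)
$H{\left(y \right)} = -379$
$\frac{1}{H{\left(h{\left(r,-10 \right)} \right)}} = \frac{1}{-379} = - \frac{1}{379}$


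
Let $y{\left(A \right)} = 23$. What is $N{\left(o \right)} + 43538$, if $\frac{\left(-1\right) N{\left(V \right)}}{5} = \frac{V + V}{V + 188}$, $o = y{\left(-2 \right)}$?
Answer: $\frac{9186288}{211} \approx 43537.0$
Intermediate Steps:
$o = 23$
$N{\left(V \right)} = - \frac{10 V}{188 + V}$ ($N{\left(V \right)} = - 5 \frac{V + V}{V + 188} = - 5 \frac{2 V}{188 + V} = - \frac{10 V}{188 + V}$)
$N{\left(o \right)} + 43538 = \left(-10\right) 23 \frac{1}{188 + 23} + 43538 = \left(-10\right) 23 \cdot \frac{1}{211} + 43538 = - \frac{230}{211} + 43538 = \frac{9186288}{211}$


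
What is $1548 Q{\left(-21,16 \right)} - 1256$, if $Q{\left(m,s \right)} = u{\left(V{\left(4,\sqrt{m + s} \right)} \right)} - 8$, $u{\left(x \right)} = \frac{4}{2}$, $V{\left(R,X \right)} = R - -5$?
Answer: $-10544$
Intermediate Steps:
$V{\left(R,X \right)} = 5 + R$ ($V{\left(R,X \right)} = R + 5 = 5 + R$)
$u{\left(x \right)} = 2$ ($u{\left(x \right)} = 4 \cdot \frac{1}{2} = 2$)
$Q{\left(m,s \right)} = -6$ ($Q{\left(m,s \right)} = 2 - 8 = -6$)
$1548 Q{\left(-21,16 \right)} - 1256 = 1548 \left(-6\right) - 1256 = -9288 - 1256 = -10544$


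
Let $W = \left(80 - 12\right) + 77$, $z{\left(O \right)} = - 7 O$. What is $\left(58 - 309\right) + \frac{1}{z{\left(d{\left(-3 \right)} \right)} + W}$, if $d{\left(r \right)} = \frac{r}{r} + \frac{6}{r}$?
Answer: $- \frac{38151}{152} \approx -250.99$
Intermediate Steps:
$d{\left(r \right)} = 1 + \frac{6}{r}$
$W = 145$ ($W = 68 + 77 = 145$)
$\left(58 - 309\right) + \frac{1}{z{\left(d{\left(-3 \right)} \right)} + W} = \left(58 - 309\right) + \frac{1}{- 7 \frac{6 - 3}{-3} + 145} = -251 + \frac{1}{- 7 \left(\left(- \frac{1}{3}\right) 3\right) + 145} = -251 + \frac{1}{\left(-7\right) \left(-1\right) + 145} = -251 + \frac{1}{7 + 145} = -251 + \frac{1}{152} = - \frac{38151}{152}$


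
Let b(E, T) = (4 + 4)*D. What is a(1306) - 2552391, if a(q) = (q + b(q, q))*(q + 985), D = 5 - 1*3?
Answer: 476311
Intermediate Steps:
D = 2 (D = 5 - 3 = 2)
b(E, T) = 16 (b(E, T) = (4 + 4)*2 = 8*2 = 16)
a(q) = (16 + q)*(985 + q) (a(q) = (q + 16)*(q + 985) = (16 + q)*(985 + q))
a(1306) - 2552391 = (15760 + 1306² + 1001*1306) - 2552391 = (15760 + 1705636 + 1307306) - 2552391 = 3028702 - 2552391 = 476311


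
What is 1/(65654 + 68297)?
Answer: 1/133951 ≈ 7.4654e-6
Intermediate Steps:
1/(65654 + 68297) = 1/133951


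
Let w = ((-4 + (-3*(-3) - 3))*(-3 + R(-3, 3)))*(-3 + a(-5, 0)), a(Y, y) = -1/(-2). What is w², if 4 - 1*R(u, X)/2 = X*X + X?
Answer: 9025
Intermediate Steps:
a(Y, y) = ½ (a(Y, y) = -1*(-½) = ½)
R(u, X) = 8 - 2*X - 2*X² (R(u, X) = 8 - 2*(X*X + X) = 8 - 2*(X² + X) = 8 - 2*(X + X²) = 8 + (-2*X - 2*X²) = 8 - 2*X - 2*X²)
w = 95 (w = ((-4 + (-3*(-3) - 3))*(-3 + (8 - 2*3 - 2*3²)))*(-3 + ½) = ((-4 + (9 - 3))*(-3 + (8 - 6 - 2*9)))*(-5/2) = ((-4 + 6)*(-3 + (8 - 6 - 18)))*(-5/2) = (2*(-3 - 16))*(-5/2) = (2*(-19))*(-5/2) = -38*(-5/2) = 95)
w² = 95² = 9025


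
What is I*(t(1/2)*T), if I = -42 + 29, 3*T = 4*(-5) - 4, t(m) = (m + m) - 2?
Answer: -104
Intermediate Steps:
t(m) = -2 + 2*m (t(m) = 2*m - 2 = -2 + 2*m)
T = -8 (T = (4*(-5) - 4)/3 = (-20 - 4)/3 = (⅓)*(-24) = -8)
I = -13
I*(t(1/2)*T) = -13*(-2 + 2/2)*(-8) = -13*(-2 + 2*(½))*(-8) = -13*(-2 + 1)*(-8) = -(-13)*(-8) = -13*8 = -104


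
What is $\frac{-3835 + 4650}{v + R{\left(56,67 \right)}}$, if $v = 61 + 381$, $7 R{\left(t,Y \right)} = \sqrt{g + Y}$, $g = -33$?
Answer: $\frac{519155}{281553} - \frac{5705 \sqrt{34}}{9572802} \approx 1.8404$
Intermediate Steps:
$R{\left(t,Y \right)} = \frac{\sqrt{-33 + Y}}{7}$
$v = 442$
$\frac{-3835 + 4650}{v + R{\left(56,67 \right)}} = \frac{-3835 + 4650}{442 + \frac{\sqrt{-33 + 67}}{7}} = \frac{815}{442 + \frac{\sqrt{34}}{7}}$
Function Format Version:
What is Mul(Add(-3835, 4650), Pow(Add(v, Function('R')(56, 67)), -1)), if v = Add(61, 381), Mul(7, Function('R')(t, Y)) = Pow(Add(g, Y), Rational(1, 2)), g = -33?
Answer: Add(Rational(519155, 281553), Mul(Rational(-5705, 9572802), Pow(34, Rational(1, 2)))) ≈ 1.8404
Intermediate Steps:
Function('R')(t, Y) = Mul(Rational(1, 7), Pow(Add(-33, Y), Rational(1, 2)))
v = 442
Mul(Add(-3835, 4650), Pow(Add(v, Function('R')(56, 67)), -1)) = Mul(Add(-3835, 4650), Pow(Add(442, Mul(Rational(1, 7), Pow(Add(-33, 67), Rational(1, 2)))), -1)) = Mul(815, Pow(Add(442, Mul(Rational(1, 7), Pow(34, Rational(1, 2)))), -1))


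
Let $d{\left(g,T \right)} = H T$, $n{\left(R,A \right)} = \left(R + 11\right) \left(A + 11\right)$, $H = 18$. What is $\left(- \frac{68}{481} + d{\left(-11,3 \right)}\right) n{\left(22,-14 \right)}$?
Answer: $- \frac{2564694}{481} \approx -5332.0$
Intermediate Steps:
$n{\left(R,A \right)} = \left(11 + A\right) \left(11 + R\right)$ ($n{\left(R,A \right)} = \left(11 + R\right) \left(11 + A\right) = \left(11 + A\right) \left(11 + R\right)$)
$d{\left(g,T \right)} = 18 T$
$\left(- \frac{68}{481} + d{\left(-11,3 \right)}\right) n{\left(22,-14 \right)} = \left(- \frac{68}{481} + 18 \cdot 3\right) \left(121 + 11 \left(-14\right) + 11 \cdot 22 - 308\right) = \left(\left(-68\right) \frac{1}{481} + 54\right) \left(121 - 154 + 242 - 308\right) = \left(- \frac{68}{481} + 54\right) \left(-99\right) = \frac{25906}{481} \left(-99\right) = - \frac{2564694}{481}$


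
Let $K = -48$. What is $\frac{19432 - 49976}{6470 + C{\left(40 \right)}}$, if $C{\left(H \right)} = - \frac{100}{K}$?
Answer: $- \frac{366528}{77665} \approx -4.7193$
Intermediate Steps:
$C{\left(H \right)} = \frac{25}{12}$ ($C{\left(H \right)} = - \frac{100}{-48} = \left(-100\right) \left(- \frac{1}{48}\right) = \frac{25}{12}$)
$\frac{19432 - 49976}{6470 + C{\left(40 \right)}} = \frac{19432 - 49976}{6470 + \frac{25}{12}} = - \frac{30544}{\frac{77665}{12}} = \left(-30544\right) \frac{12}{77665} = - \frac{366528}{77665}$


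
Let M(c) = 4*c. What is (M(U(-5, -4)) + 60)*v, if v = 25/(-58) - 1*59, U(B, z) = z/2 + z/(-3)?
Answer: -98814/29 ≈ -3407.4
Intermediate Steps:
U(B, z) = z/6 (U(B, z) = z*(1/2) + z*(-1/3) = z/2 - z/3 = z/6)
v = -3447/58 (v = 25*(-1/58) - 59 = -25/58 - 59 = -3447/58 ≈ -59.431)
(M(U(-5, -4)) + 60)*v = (4*((1/6)*(-4)) + 60)*(-3447/58) = (4*(-2/3) + 60)*(-3447/58) = (-8/3 + 60)*(-3447/58) = (172/3)*(-3447/58) = -98814/29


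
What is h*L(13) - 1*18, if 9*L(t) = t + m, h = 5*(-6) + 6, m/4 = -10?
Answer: 54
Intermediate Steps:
m = -40 (m = 4*(-10) = -40)
h = -24 (h = -30 + 6 = -24)
L(t) = -40/9 + t/9 (L(t) = (t - 40)/9 = (-40 + t)/9 = -40/9 + t/9)
h*L(13) - 1*18 = -24*(-40/9 + (⅑)*13) - 1*18 = -24*(-40/9 + 13/9) - 18 = -24*(-3) - 18 = 72 - 18 = 54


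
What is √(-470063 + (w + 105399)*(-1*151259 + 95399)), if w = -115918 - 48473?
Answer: √3294823057 ≈ 57401.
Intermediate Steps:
w = -164391
√(-470063 + (w + 105399)*(-1*151259 + 95399)) = √(-470063 + (-164391 + 105399)*(-1*151259 + 95399)) = √(-470063 - 58992*(-151259 + 95399)) = √(-470063 - 58992*(-55860)) = √(-470063 + 3295293120) = √3294823057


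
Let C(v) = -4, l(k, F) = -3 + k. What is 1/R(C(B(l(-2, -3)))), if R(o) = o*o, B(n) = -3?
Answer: 1/16 ≈ 0.062500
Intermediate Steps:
R(o) = o**2
1/R(C(B(l(-2, -3)))) = 1/((-4)**2) = 1/16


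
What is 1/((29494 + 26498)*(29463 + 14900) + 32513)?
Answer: 1/2484005609 ≈ 4.0258e-10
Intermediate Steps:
1/((29494 + 26498)*(29463 + 14900) + 32513) = 1/(55992*44363 + 32513) = 1/(2483973096 + 32513) = 1/2484005609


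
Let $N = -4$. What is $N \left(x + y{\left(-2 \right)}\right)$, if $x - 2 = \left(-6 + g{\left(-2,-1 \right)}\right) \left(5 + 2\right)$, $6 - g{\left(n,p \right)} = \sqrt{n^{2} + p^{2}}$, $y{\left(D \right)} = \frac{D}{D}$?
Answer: $-12 + 28 \sqrt{5} \approx 50.61$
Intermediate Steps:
$y{\left(D \right)} = 1$
$g{\left(n,p \right)} = 6 - \sqrt{n^{2} + p^{2}}$
$x = 2 - 7 \sqrt{5}$ ($x = 2 + \left(-6 + \left(6 - \sqrt{\left(-2\right)^{2} + \left(-1\right)^{2}}\right)\right) \left(5 + 2\right) = 2 + \left(-6 + \left(6 - \sqrt{4 + 1}\right)\right) 7 = 2 + \left(-6 + \left(6 - \sqrt{5}\right)\right) 7 = 2 + - \sqrt{5} \cdot 7 = 2 - 7 \sqrt{5} \approx -13.652$)
$N \left(x + y{\left(-2 \right)}\right) = - 4 \left(\left(2 - 7 \sqrt{5}\right) + 1\right) = - 4 \left(3 - 7 \sqrt{5}\right) = -12 + 28 \sqrt{5}$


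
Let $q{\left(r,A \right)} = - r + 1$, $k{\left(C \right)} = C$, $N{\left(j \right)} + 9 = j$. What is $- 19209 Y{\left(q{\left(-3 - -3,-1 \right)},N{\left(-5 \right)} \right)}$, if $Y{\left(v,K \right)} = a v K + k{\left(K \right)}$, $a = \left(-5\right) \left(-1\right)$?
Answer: $1613556$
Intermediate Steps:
$N{\left(j \right)} = -9 + j$
$a = 5$
$q{\left(r,A \right)} = 1 - r$
$Y{\left(v,K \right)} = K + 5 K v$ ($Y{\left(v,K \right)} = 5 v K + K = 5 K v + K = K + 5 K v$)
$- 19209 Y{\left(q{\left(-3 - -3,-1 \right)},N{\left(-5 \right)} \right)} = - 19209 \left(-9 - 5\right) \left(1 + 5 \left(1 - \left(-3 - -3\right)\right)\right) = - 19209 \left(- 14 \left(1 + 5 \left(1 - \left(-3 + 3\right)\right)\right)\right) = - 19209 \left(- 14 \left(1 + 5 \left(1 - 0\right)\right)\right) = - 19209 \left(- 14 \left(1 + 5 \left(1 + 0\right)\right)\right) = - 19209 \left(- 14 \left(1 + 5 \cdot 1\right)\right) = - 19209 \left(- 14 \left(1 + 5\right)\right) = - 19209 \left(\left(-14\right) 6\right) = \left(-19209\right) \left(-84\right) = 1613556$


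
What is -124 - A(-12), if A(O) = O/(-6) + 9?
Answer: -135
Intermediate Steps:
A(O) = 9 - O/6 (A(O) = O*(-⅙) + 9 = -O/6 + 9 = 9 - O/6)
-124 - A(-12) = -124 - (9 - ⅙*(-12)) = -124 - (9 + 2) = -124 - 1*11 = -124 - 11 = -135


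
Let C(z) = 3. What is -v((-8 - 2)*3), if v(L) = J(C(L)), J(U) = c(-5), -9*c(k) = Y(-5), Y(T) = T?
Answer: -5/9 ≈ -0.55556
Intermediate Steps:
c(k) = 5/9 (c(k) = -⅑*(-5) = 5/9)
J(U) = 5/9
v(L) = 5/9
-v((-8 - 2)*3) = -1*5/9 = -5/9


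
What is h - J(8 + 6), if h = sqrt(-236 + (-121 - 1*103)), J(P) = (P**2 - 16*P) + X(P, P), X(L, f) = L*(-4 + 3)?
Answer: 42 + 2*I*sqrt(115) ≈ 42.0 + 21.448*I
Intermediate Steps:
X(L, f) = -L (X(L, f) = L*(-1) = -L)
J(P) = P**2 - 17*P (J(P) = (P**2 - 16*P) - P = P**2 - 17*P)
h = 2*I*sqrt(115) (h = sqrt(-236 + (-121 - 103)) = sqrt(-236 - 224) = sqrt(-460) = 2*I*sqrt(115) ≈ 21.448*I)
h - J(8 + 6) = 2*I*sqrt(115) - (8 + 6)*(-17 + (8 + 6)) = 2*I*sqrt(115) - 14*(-17 + 14) = 2*I*sqrt(115) - 14*(-3) = 2*I*sqrt(115) - 1*(-42) = 2*I*sqrt(115) + 42 = 42 + 2*I*sqrt(115)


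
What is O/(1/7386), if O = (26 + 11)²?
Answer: 10111434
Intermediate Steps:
O = 1369 (O = 37² = 1369)
O/(1/7386) = 1369/(1/7386) = 1369*7386 = 10111434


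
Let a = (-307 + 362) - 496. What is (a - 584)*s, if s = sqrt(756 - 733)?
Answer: -1025*sqrt(23) ≈ -4915.7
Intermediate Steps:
s = sqrt(23) ≈ 4.7958
a = -441 (a = 55 - 496 = -441)
(a - 584)*s = (-441 - 584)*sqrt(23) = -1025*sqrt(23)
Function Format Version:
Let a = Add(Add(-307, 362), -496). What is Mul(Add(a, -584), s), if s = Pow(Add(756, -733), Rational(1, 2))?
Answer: Mul(-1025, Pow(23, Rational(1, 2))) ≈ -4915.7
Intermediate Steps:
s = Pow(23, Rational(1, 2)) ≈ 4.7958
a = -441 (a = Add(55, -496) = -441)
Mul(Add(a, -584), s) = Mul(Add(-441, -584), Pow(23, Rational(1, 2))) = Mul(-1025, Pow(23, Rational(1, 2)))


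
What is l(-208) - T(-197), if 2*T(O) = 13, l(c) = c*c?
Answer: 86515/2 ≈ 43258.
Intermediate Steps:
l(c) = c**2
T(O) = 13/2 (T(O) = (1/2)*13 = 13/2)
l(-208) - T(-197) = (-208)**2 - 1*13/2 = 43264 - 13/2 = 86515/2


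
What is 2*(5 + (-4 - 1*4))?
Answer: -6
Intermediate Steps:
2*(5 + (-4 - 1*4)) = 2*(5 + (-4 - 4)) = 2*(5 - 8) = 2*(-3) = -6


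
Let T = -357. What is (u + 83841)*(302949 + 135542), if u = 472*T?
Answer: -37123963533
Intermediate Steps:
u = -168504 (u = 472*(-357) = -168504)
(u + 83841)*(302949 + 135542) = (-168504 + 83841)*(302949 + 135542) = -84663*438491 = -37123963533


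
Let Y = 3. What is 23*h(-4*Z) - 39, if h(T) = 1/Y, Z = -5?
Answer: -94/3 ≈ -31.333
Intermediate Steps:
h(T) = ⅓ (h(T) = 1/3 = ⅓)
23*h(-4*Z) - 39 = 23*(⅓) - 39 = 23/3 - 39 = -94/3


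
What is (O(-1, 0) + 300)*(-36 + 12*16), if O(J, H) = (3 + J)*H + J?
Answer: 46644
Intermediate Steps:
O(J, H) = J + H*(3 + J) (O(J, H) = H*(3 + J) + J = J + H*(3 + J))
(O(-1, 0) + 300)*(-36 + 12*16) = ((-1 + 3*0 + 0*(-1)) + 300)*(-36 + 12*16) = ((-1 + 0 + 0) + 300)*(-36 + 192) = (-1 + 300)*156 = 299*156 = 46644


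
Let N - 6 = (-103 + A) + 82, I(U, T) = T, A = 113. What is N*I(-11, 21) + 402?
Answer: 2460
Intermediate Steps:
N = 98 (N = 6 + ((-103 + 113) + 82) = 6 + (10 + 82) = 6 + 92 = 98)
N*I(-11, 21) + 402 = 98*21 + 402 = 2058 + 402 = 2460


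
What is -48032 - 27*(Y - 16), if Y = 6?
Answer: -47762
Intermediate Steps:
-48032 - 27*(Y - 16) = -48032 - 27*(6 - 16) = -48032 - 27*(-10) = -48032 - 1*(-270) = -48032 + 270 = -47762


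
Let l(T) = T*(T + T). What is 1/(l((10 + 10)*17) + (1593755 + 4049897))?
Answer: 1/5874852 ≈ 1.7022e-7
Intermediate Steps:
l(T) = 2*T² (l(T) = T*(2*T) = 2*T²)
1/(l((10 + 10)*17) + (1593755 + 4049897)) = 1/(2*((10 + 10)*17)² + (1593755 + 4049897)) = 1/(2*(20*17)² + 5643652) = 1/(2*340² + 5643652) = 1/(2*115600 + 5643652) = 1/(231200 + 5643652) = 1/5874852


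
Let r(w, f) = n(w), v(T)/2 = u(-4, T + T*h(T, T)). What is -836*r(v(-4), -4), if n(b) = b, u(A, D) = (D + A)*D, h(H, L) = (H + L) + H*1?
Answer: -2942720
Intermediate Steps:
h(H, L) = L + 2*H (h(H, L) = (H + L) + H = L + 2*H)
u(A, D) = D*(A + D) (u(A, D) = (A + D)*D = D*(A + D))
v(T) = 2*(T + 3*T²)*(-4 + T + 3*T²) (v(T) = 2*((T + T*(T + 2*T))*(-4 + (T + T*(T + 2*T)))) = 2*((T + T*(3*T))*(-4 + (T + T*(3*T)))) = 2*((T + 3*T²)*(-4 + (T + 3*T²))) = 2*((T + 3*T²)*(-4 + T + 3*T²)) = 2*(T + 3*T²)*(-4 + T + 3*T²))
r(w, f) = w
-836*r(v(-4), -4) = -1672*(-4)*(1 + 3*(-4))*(-4 - 4*(1 + 3*(-4))) = -1672*(-4)*(1 - 12)*(-4 - 4*(1 - 12)) = -1672*(-4)*(-11)*(-4 - 4*(-11)) = -1672*(-4)*(-11)*(-4 + 44) = -1672*(-4)*(-11)*40 = -836*3520 = -2942720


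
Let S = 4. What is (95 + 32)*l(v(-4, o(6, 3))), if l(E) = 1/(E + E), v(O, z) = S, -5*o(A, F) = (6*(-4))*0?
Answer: 127/8 ≈ 15.875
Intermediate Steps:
o(A, F) = 0 (o(A, F) = -6*(-4)*0/5 = -(-24)*0/5 = -1/5*0 = 0)
v(O, z) = 4
l(E) = 1/(2*E)
(95 + 32)*l(v(-4, o(6, 3))) = (95 + 32)*((1/2)/4) = 127*((1/2)*(1/4)) = 127*(1/8) = 127/8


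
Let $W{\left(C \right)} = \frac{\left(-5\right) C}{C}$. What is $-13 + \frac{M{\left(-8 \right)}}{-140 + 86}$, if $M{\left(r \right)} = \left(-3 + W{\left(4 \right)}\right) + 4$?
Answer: $- \frac{349}{27} \approx -12.926$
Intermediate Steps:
$W{\left(C \right)} = -5$
$M{\left(r \right)} = -4$ ($M{\left(r \right)} = \left(-3 - 5\right) + 4 = -8 + 4 = -4$)
$-13 + \frac{M{\left(-8 \right)}}{-140 + 86} = -13 - \frac{4}{-140 + 86} = -13 - \frac{4}{-54} = -13 - - \frac{2}{27} = -13 + \frac{2}{27} = - \frac{349}{27}$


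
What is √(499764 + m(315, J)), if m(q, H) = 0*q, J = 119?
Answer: 2*√124941 ≈ 706.94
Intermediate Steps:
m(q, H) = 0
√(499764 + m(315, J)) = √(499764 + 0) = √499764 = 2*√124941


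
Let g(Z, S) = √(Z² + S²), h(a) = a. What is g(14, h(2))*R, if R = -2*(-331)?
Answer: 6620*√2 ≈ 9362.1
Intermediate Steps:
R = 662
g(Z, S) = √(S² + Z²)
g(14, h(2))*R = √(2² + 14²)*662 = √(4 + 196)*662 = √200*662 = (10*√2)*662 = 6620*√2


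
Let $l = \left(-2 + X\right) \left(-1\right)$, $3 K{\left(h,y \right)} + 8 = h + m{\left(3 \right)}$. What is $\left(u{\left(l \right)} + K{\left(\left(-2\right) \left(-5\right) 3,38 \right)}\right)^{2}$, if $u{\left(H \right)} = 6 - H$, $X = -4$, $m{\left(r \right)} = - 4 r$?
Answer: $\frac{100}{9} \approx 11.111$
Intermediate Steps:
$K{\left(h,y \right)} = - \frac{20}{3} + \frac{h}{3}$ ($K{\left(h,y \right)} = - \frac{8}{3} + \frac{h - 12}{3} = - \frac{8}{3} + \frac{-12 + h}{3} = - \frac{8}{3} + \left(-4 + \frac{h}{3}\right) = - \frac{20}{3} + \frac{h}{3}$)
$l = 6$ ($l = \left(-2 - 4\right) \left(-1\right) = \left(-6\right) \left(-1\right) = 6$)
$\left(u{\left(l \right)} + K{\left(\left(-2\right) \left(-5\right) 3,38 \right)}\right)^{2} = \left(\left(6 - 6\right) - \left(\frac{20}{3} - \frac{\left(-2\right) \left(-5\right) 3}{3}\right)\right)^{2} = \left(\left(6 - 6\right) - \left(\frac{20}{3} - \frac{10 \cdot 3}{3}\right)\right)^{2} = \left(0 + \left(- \frac{20}{3} + \frac{1}{3} \cdot 30\right)\right)^{2} = \left(0 + \left(- \frac{20}{3} + 10\right)\right)^{2} = \left(0 + \frac{10}{3}\right)^{2} = \left(\frac{10}{3}\right)^{2} = \frac{100}{9}$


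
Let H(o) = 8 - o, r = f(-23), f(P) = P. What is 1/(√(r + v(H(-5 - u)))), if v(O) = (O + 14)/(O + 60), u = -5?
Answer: -I*√26214/771 ≈ -0.21*I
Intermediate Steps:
r = -23
v(O) = (14 + O)/(60 + O)
1/(√(r + v(H(-5 - u)))) = 1/(√(-23 + (14 + (8 - (-5 - 1*(-5))))/(60 + (8 - (-5 - 1*(-5)))))) = 1/(√(-23 + (14 + (8 - (-5 + 5)))/(60 + (8 - (-5 + 5))))) = 1/(√(-23 + (14 + (8 - 1*0))/(60 + (8 - 1*0)))) = 1/(√(-23 + (14 + (8 + 0))/(60 + (8 + 0)))) = 1/(√(-23 + (14 + 8)/(60 + 8))) = 1/(√(-23 + 22/68)) = 1/(√(-23 + (1/68)*22)) = 1/(√(-23 + 11/34)) = 1/(√(-771/34)) = 1/(I*√26214/34) = -I*√26214/771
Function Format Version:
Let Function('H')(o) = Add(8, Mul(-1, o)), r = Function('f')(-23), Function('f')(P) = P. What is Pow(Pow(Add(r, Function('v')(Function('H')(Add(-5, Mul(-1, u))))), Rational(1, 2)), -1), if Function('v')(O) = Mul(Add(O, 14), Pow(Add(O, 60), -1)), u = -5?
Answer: Mul(Rational(-1, 771), I, Pow(26214, Rational(1, 2))) ≈ Mul(-0.21000, I)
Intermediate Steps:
r = -23
Function('v')(O) = Mul(Pow(Add(60, O), -1), Add(14, O)) (Function('v')(O) = Mul(Add(14, O), Pow(Add(60, O), -1)) = Mul(Pow(Add(60, O), -1), Add(14, O)))
Pow(Pow(Add(r, Function('v')(Function('H')(Add(-5, Mul(-1, u))))), Rational(1, 2)), -1) = Pow(Pow(Add(-23, Mul(Pow(Add(60, Add(8, Mul(-1, Add(-5, Mul(-1, -5))))), -1), Add(14, Add(8, Mul(-1, Add(-5, Mul(-1, -5))))))), Rational(1, 2)), -1) = Pow(Pow(Add(-23, Mul(Pow(Add(60, Add(8, Mul(-1, Add(-5, 5)))), -1), Add(14, Add(8, Mul(-1, Add(-5, 5)))))), Rational(1, 2)), -1) = Pow(Pow(Add(-23, Mul(Pow(Add(60, Add(8, Mul(-1, 0))), -1), Add(14, Add(8, Mul(-1, 0))))), Rational(1, 2)), -1) = Pow(Pow(Add(-23, Mul(Pow(Add(60, Add(8, 0)), -1), Add(14, Add(8, 0)))), Rational(1, 2)), -1) = Pow(Pow(Add(-23, Mul(Pow(Add(60, 8), -1), Add(14, 8))), Rational(1, 2)), -1) = Pow(Pow(Add(-23, Mul(Pow(68, -1), 22)), Rational(1, 2)), -1) = Pow(Pow(Add(-23, Mul(Rational(1, 68), 22)), Rational(1, 2)), -1) = Pow(Pow(Add(-23, Rational(11, 34)), Rational(1, 2)), -1) = Pow(Pow(Rational(-771, 34), Rational(1, 2)), -1) = Pow(Mul(Rational(1, 34), I, Pow(26214, Rational(1, 2))), -1) = Mul(Rational(-1, 771), I, Pow(26214, Rational(1, 2)))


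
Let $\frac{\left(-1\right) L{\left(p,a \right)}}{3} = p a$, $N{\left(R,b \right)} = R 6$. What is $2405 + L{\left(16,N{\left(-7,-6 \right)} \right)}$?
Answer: $4421$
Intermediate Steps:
$N{\left(R,b \right)} = 6 R$
$L{\left(p,a \right)} = - 3 a p$ ($L{\left(p,a \right)} = - 3 p a = - 3 a p$)
$2405 + L{\left(16,N{\left(-7,-6 \right)} \right)} = 2405 - 3 \cdot 6 \left(-7\right) 16 = 2405 - \left(-126\right) 16 = 2405 + 2016 = 4421$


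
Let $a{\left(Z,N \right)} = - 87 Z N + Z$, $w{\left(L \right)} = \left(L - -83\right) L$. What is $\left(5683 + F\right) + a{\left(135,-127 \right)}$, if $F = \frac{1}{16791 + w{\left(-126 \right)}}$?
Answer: $\frac{33256489498}{22209} \approx 1.4974 \cdot 10^{6}$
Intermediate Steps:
$w{\left(L \right)} = L \left(83 + L\right)$ ($w{\left(L \right)} = \left(L + 83\right) L = \left(83 + L\right) L = L \left(83 + L\right)$)
$a{\left(Z,N \right)} = Z - 87 N Z$ ($a{\left(Z,N \right)} = - 87 N Z + Z = Z - 87 N Z$)
$F = \frac{1}{22209}$ ($F = \frac{1}{16791 - 126 \left(83 - 126\right)} = \frac{1}{16791 - -5418} = \frac{1}{16791 + 5418} = \frac{1}{22209} \approx 4.5027 \cdot 10^{-5}$)
$\left(5683 + F\right) + a{\left(135,-127 \right)} = \left(5683 + \frac{1}{22209}\right) + 135 \left(1 - -11049\right) = \frac{126213748}{22209} + 135 \left(1 + 11049\right) = \frac{126213748}{22209} + 135 \cdot 11050 = \frac{126213748}{22209} + 1491750 = \frac{33256489498}{22209}$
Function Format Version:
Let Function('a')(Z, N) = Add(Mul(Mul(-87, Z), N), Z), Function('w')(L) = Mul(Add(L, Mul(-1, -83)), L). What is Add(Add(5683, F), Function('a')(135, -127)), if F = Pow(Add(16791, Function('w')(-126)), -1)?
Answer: Rational(33256489498, 22209) ≈ 1.4974e+6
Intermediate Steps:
Function('w')(L) = Mul(L, Add(83, L)) (Function('w')(L) = Mul(Add(L, 83), L) = Mul(Add(83, L), L) = Mul(L, Add(83, L)))
Function('a')(Z, N) = Add(Z, Mul(-87, N, Z)) (Function('a')(Z, N) = Add(Mul(-87, N, Z), Z) = Add(Z, Mul(-87, N, Z)))
F = Rational(1, 22209) (F = Pow(Add(16791, Mul(-126, Add(83, -126))), -1) = Pow(Add(16791, Mul(-126, -43)), -1) = Pow(Add(16791, 5418), -1) = Pow(22209, -1) = Rational(1, 22209) ≈ 4.5027e-5)
Add(Add(5683, F), Function('a')(135, -127)) = Add(Add(5683, Rational(1, 22209)), Mul(135, Add(1, Mul(-87, -127)))) = Add(Rational(126213748, 22209), Mul(135, Add(1, 11049))) = Add(Rational(126213748, 22209), Mul(135, 11050)) = Add(Rational(126213748, 22209), 1491750) = Rational(33256489498, 22209)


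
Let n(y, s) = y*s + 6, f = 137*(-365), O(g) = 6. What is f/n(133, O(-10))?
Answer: -50005/804 ≈ -62.195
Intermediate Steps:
f = -50005
n(y, s) = 6 + s*y (n(y, s) = s*y + 6 = 6 + s*y)
f/n(133, O(-10)) = -50005/(6 + 6*133) = -50005/(6 + 798) = -50005/804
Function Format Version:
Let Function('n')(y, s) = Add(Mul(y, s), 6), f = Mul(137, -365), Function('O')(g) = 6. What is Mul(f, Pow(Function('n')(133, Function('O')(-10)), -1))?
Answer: Rational(-50005, 804) ≈ -62.195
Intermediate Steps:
f = -50005
Function('n')(y, s) = Add(6, Mul(s, y)) (Function('n')(y, s) = Add(Mul(s, y), 6) = Add(6, Mul(s, y)))
Mul(f, Pow(Function('n')(133, Function('O')(-10)), -1)) = Mul(-50005, Pow(Add(6, Mul(6, 133)), -1)) = Mul(-50005, Pow(Add(6, 798), -1)) = Mul(-50005, Pow(804, -1)) = Mul(-50005, Rational(1, 804)) = Rational(-50005, 804)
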